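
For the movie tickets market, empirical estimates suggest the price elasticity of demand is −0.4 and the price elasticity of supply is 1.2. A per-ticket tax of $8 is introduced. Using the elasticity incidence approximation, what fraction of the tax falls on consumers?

Consumers' share ≈ 0.75.

Incidence ratio: consumers' share ≈ εs / (εs + |εd|) = 1.2 / (1.2 + 0.4) = 0.75.
Supply is the more elastic side, so consumers bear the larger share.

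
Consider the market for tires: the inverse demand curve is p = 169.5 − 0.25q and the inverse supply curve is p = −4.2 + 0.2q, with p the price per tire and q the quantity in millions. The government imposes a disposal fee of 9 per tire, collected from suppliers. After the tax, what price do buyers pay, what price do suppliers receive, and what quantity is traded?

Rewrite in direct form: qd = 678 − 4p and qs = 5p + 21.
Without the tax, 678 − 4p = 5p + 21 gives 9p = 657, so p* = 73 and q* = 386.
With the tax collected from suppliers, supply shifts: qs = 5(p − 9) + 21.
New equilibrium: buyers pay 78, suppliers receive 69, q = 366. (Wedge: pb − ps = 9.)
The less price-elastic side of the market bears the larger share of a per-unit tax.

Buyers pay 78; suppliers receive 69; quantity = 366.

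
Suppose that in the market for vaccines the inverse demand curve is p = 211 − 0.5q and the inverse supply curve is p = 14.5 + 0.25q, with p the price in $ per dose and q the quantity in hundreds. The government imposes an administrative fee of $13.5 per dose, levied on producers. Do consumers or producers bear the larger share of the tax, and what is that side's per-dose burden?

Inverting to q(p) form: qd = 422 − 2p; qs = 4p − 58.
Before the tax: set 422 − 2p = 4p − 58 → p* = $80, q* = 262.
With the tax collected from producers, supply shifts: qs = 4(p − 13.5) − 58.
Solving gives q = 244 with consumers paying $89 and producers receiving $75.5 (the $13.5 wedge).
Per-dose burden: consumers $9, producers $4.5.
Consumers take the larger share because demand is less price-elastic here (demand slope 2 vs supply slope 4).

Consumers bear the larger share: $9 per dose.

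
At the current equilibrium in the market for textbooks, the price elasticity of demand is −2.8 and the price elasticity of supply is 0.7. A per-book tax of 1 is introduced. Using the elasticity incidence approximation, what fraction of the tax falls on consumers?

Incidence ratio: consumers' share ≈ εs / (εs + |εd|) = 0.7 / (0.7 + 2.8) = 0.2.
Supply is the less elastic side, so consumers bear the smaller share.

Consumers' share ≈ 0.2.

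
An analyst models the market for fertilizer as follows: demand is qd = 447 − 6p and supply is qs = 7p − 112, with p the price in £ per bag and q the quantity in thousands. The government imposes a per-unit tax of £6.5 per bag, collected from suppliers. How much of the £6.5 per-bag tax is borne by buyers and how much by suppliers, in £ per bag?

Buyers bear £3.5 per bag; suppliers bear £3 per bag.

Before the tax: set 447 − 6p = 7p − 112 → p* = £43, q* = 189.
With the tax collected from suppliers, supply shifts: qs = 7(p − 6.5) − 112.
New equilibrium: buyers pay £46.5, suppliers receive £40, q = 168. (Wedge: pb − ps = 6.5.)
Burden on buyers: £3.5; on suppliers: £3. (They sum to £6.5.)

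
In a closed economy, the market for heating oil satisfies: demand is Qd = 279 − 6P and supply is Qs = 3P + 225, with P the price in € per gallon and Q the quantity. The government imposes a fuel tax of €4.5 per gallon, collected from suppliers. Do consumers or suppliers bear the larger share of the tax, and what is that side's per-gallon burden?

Before the tax: set 279 − 6P = 3P + 225 → P* = €6, Q* = 243.
With the tax collected from suppliers, supply shifts: Qs = 3(P − 4.5) + 225.
Solving gives Q = 234 with consumers paying €7.5 and suppliers receiving €3 (the €4.5 wedge).
Per-gallon burden: consumers €1.5, suppliers €3.
Suppliers take the larger share because supply is less price-elastic here (demand slope 6 vs supply slope 3).

Suppliers bear the larger share: €3 per gallon.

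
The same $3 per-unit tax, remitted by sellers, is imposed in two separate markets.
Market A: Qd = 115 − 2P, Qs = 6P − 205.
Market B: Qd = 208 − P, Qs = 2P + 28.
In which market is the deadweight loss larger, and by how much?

Market A: pre-tax P* = $40, Q* = 35; post-tax Q = 30.5; deadweight loss = $6.75.
Market B: pre-tax P* = $60, Q* = 148; post-tax Q = 146; deadweight loss = $3.
Difference: $6.75 vs $3 → market A is larger by $3.75.

Market A, by $3.75.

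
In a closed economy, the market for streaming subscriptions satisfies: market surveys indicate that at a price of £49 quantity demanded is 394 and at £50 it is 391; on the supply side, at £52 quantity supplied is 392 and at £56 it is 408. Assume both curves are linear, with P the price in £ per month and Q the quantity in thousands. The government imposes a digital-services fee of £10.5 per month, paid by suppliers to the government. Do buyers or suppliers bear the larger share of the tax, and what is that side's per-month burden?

Demand slope: (391 − 394)/(50 − 49) = -3, so Qd = 541 − 3P.
Supply slope: (408 − 392)/(56 − 52) = 4, so Qs = 4P + 184.
Before the tax: set 541 − 3P = 4P + 184 → P* = £51, Q* = 388.
With the tax collected from suppliers, supply shifts: Qs = 4(P − 10.5) + 184.
New equilibrium: buyers pay £57, suppliers receive £46.5, Q = 370. (Wedge: Pb − Ps = 10.5.)
Per-month burden: buyers £6, suppliers £4.5.
Buyers take the larger share because demand is less price-elastic here (demand slope 3 vs supply slope 4).
The less price-elastic side of the market bears the larger share of a per-unit tax.

Buyers bear the larger share: £6 per month.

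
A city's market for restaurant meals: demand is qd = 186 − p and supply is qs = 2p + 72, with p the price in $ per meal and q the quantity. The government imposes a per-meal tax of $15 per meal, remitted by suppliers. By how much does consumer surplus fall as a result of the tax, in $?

Consumer surplus falls by $1430.

Before the tax: set 186 − p = 2p + 72 → p* = $38, q* = 148.
With the tax collected from suppliers, supply shifts: qs = 2(p − 15) + 72.
Solving gives q = 138 with consumers paying $48 and suppliers receiving $33 (the $15 wedge).
ΔCS is the trapezoid between Q = 138 and Q = 148 of height $10: ½ · (148 + 138) · 10 = $1430.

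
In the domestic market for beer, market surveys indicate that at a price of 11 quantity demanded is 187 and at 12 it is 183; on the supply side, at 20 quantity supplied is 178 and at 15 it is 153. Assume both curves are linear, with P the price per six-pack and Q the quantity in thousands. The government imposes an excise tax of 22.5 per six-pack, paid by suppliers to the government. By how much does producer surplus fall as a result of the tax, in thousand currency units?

Producer surplus falls by 1380 thousand.

Demand slope: (183 − 187)/(12 − 11) = -4, so Qd = 231 − 4P.
Supply slope: (153 − 178)/(15 − 20) = 5, so Qs = 5P + 78.
Before the tax: set 231 − 4P = 5P + 78 → P* = 17, Q* = 163.
With the tax collected from suppliers, supply shifts: Qs = 5(P − 22.5) + 78.
Solving gives Q = 113 with consumers paying 29.5 and suppliers receiving 7 (the 22.5 wedge).
ΔPS is the trapezoid between Q = 113 and Q = 163 of height 10: ½ · (163 + 113) · 10 = 1380.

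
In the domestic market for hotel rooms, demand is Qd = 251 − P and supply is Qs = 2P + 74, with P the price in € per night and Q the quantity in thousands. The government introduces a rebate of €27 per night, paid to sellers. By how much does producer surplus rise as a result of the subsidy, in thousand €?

Before the subsidy: set 251 − P = 2P + 74 → P* = €59, Q* = 192.
With a per-unit subsidy paid to sellers, each receives P + 27 per unit sold, so supply becomes Qs = 2(P + 27) + 74.
New equilibrium: buyers pay €41, sellers receive €68, Q = 210. (Wedge: Pb − Ps = −27.)
ΔPS is the trapezoid between Q = 210 and Q = 192 of height €9: ½ · (192 + 210) · 9 = €1809.

Producer surplus rises by €1809 thousand.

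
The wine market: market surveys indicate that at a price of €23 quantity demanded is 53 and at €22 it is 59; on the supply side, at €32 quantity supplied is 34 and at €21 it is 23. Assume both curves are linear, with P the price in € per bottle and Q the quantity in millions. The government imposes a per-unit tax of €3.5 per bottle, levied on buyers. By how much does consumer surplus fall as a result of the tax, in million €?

Consumer surplus falls by €13.75 million.

Demand slope: (59 − 53)/(22 − 23) = -6, so Qd = 191 − 6P.
Supply slope: (23 − 34)/(21 − 32) = 1, so Qs = P + 2.
Before the tax: set 191 − 6P = P + 2 → P* = €27, Q* = 29.
With the tax collected from buyers, demand (in seller-price terms) shifts: Qd = 191 − 6(P + 3.5).
Solving gives Q = 26 with buyers paying €27.5 and sellers receiving €24 (the €3.5 wedge).
ΔCS is the trapezoid between Q = 26 and Q = 29 of height €0.5: ½ · (29 + 26) · 0.5 = €13.75.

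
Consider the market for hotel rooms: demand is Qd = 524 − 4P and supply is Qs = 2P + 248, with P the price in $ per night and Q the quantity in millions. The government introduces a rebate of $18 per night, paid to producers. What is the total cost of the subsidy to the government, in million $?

Before the subsidy: set 524 − 4P = 2P + 248 → P* = $46, Q* = 340.
With a per-unit subsidy paid to producers, each receives P + 18 per unit sold, so supply becomes Qs = 2(P + 18) + 248.
New equilibrium: consumers pay $40, producers receive $58, Q = 364. (Wedge: Pb − Ps = −18.)
Outlay = t · Q = 18 · 364 = $6552.

Government outlay = $6552 million.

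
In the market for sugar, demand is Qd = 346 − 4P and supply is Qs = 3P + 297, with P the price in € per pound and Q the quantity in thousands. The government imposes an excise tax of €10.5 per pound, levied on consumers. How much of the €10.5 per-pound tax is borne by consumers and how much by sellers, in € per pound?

Before the tax: set 346 − 4P = 3P + 297 → P* = €7, Q* = 318.
With the tax collected from consumers, demand (in seller-price terms) shifts: Qd = 346 − 4(P + 10.5).
Solving gives Q = 300 with consumers paying €11.5 and sellers receiving €1 (the €10.5 wedge).
Burden on consumers: €4.5; on sellers: €6. (They sum to €10.5.)

Consumers bear €4.5 per pound; sellers bear €6 per pound.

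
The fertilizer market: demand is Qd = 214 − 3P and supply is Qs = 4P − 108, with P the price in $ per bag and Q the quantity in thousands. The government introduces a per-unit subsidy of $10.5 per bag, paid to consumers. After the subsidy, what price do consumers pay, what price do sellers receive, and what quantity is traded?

Before the subsidy: set 214 − 3P = 4P − 108 → P* = $46, Q* = 76.
With a per-unit subsidy paid to consumers, each effectively pays P − 10.5, so demand becomes Qd = 214 − 3(P − 10.5).
Solving gives Q = 94 with consumers paying $40 and sellers receiving $50.5 (the $10.5 wedge).

Consumers pay $40; sellers receive $50.5; quantity = 94.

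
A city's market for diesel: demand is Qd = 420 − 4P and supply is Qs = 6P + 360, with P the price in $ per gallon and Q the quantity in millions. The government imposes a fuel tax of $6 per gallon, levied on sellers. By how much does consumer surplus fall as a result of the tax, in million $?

Without the tax, 420 − 4P = 6P + 360 gives 10P = 60, so P* = $6 and Q* = 396.
With the tax collected from sellers, supply shifts: Qs = 6(P − 6) + 360.
New equilibrium: buyers pay $9.6, sellers receive $3.6, Q = 381.6. (Wedge: Pb − Ps = 6.)
ΔCS is the trapezoid between Q = 381.6 and Q = 396 of height $3.6: ½ · (396 + 381.6) · 3.6 = $1399.68.

Consumer surplus falls by $1399.68 million.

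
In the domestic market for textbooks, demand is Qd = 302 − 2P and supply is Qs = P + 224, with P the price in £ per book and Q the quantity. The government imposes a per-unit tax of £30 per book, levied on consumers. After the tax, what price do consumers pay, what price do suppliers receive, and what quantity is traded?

Without the tax, 302 − 2P = P + 224 gives 3P = 78, so P* = £26 and Q* = 250.
With the tax collected from consumers, demand (in seller-price terms) shifts: Qd = 302 − 2(P + 30).
Solving gives Q = 230 with consumers paying £36 and suppliers receiving £6 (the £30 wedge).

Consumers pay £36; suppliers receive £6; quantity = 230.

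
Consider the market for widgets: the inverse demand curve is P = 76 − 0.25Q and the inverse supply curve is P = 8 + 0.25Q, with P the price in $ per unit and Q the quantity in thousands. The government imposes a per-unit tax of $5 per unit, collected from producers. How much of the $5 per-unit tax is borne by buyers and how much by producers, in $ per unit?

Buyers bear $2.5 per unit; producers bear $2.5 per unit.

Inverting to Q(P) form: Qd = 304 − 4P; Qs = 4P − 32.
Before the tax: set 304 − 4P = 4P − 32 → P* = $42, Q* = 136.
With the tax collected from producers, supply shifts: Qs = 4(P − 5) − 32.
New equilibrium: buyers pay $44.5, producers receive $39.5, Q = 126. (Wedge: Pb − Ps = 5.)
Burden on buyers: $2.5; on producers: $2.5. (They sum to $5.)
The less price-elastic side of the market bears the larger share of a per-unit tax.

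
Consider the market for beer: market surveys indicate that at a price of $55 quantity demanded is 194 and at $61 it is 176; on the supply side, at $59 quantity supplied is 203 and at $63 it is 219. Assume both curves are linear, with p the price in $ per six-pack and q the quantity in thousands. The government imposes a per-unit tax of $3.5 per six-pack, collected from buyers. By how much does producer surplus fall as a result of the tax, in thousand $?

Demand slope: (176 − 194)/(61 − 55) = -3, so qd = 359 − 3p.
Supply slope: (219 − 203)/(63 − 59) = 4, so qs = 4p − 33.
Without the tax, 359 − 3p = 4p − 33 gives 7p = 392, so p* = $56 and q* = 191.
With the tax collected from buyers, demand (in seller-price terms) shifts: qd = 359 − 3(p + 3.5).
New equilibrium: buyers pay $58, suppliers receive $54.5, q = 185. (Wedge: pb − ps = 3.5.)
ΔPS is the trapezoid between Q = 185 and Q = 191 of height $1.5: ½ · (191 + 185) · 1.5 = $282.

Producer surplus falls by $282 thousand.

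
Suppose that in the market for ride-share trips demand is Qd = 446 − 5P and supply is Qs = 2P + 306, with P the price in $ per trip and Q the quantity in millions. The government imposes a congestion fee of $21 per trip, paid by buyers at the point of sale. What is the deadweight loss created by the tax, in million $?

Before the tax: set 446 − 5P = 2P + 306 → P* = $20, Q* = 346.
With the tax collected from buyers, demand (in seller-price terms) shifts: Qd = 446 − 5(P + 21).
Solving gives Q = 316 with buyers paying $26 and sellers receiving $5 (the $21 wedge).
Quantity falls by |ΔQ| = |346 − 316| = 30.
DWL = ½ · t · |ΔQ| = ½ · 21 · 30 = $315.

Deadweight loss = $315 million.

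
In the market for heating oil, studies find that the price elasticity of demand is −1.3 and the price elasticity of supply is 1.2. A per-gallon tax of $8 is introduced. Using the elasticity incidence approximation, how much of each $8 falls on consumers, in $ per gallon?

Incidence ratio: consumers' share ≈ εs / (εs + |εd|) = 1.2 / (1.2 + 1.3) = 0.48.
So consumers bear ≈ 0.48 × $8 = $3.84; producers bear $4.16.

Consumers bear ≈ $3.84 per gallon.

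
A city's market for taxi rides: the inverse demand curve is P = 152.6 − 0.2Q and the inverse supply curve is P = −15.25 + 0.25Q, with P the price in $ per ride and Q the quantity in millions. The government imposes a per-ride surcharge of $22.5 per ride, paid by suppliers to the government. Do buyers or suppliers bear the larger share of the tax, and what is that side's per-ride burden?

Inverting to Q(P) form: Qd = 763 − 5P; Qs = 4P + 61.
Before the tax: set 763 − 5P = 4P + 61 → P* = $78, Q* = 373.
With the tax collected from suppliers, supply shifts: Qs = 4(P − 22.5) + 61.
New equilibrium: buyers pay $88, suppliers receive $65.5, Q = 323. (Wedge: Pb − Ps = 22.5.)
Per-ride burden: buyers $10, suppliers $12.5.
Suppliers take the larger share because supply is less price-elastic here (demand slope 5 vs supply slope 4).
The less price-elastic side of the market bears the larger share of a per-unit tax.

Suppliers bear the larger share: $12.5 per ride.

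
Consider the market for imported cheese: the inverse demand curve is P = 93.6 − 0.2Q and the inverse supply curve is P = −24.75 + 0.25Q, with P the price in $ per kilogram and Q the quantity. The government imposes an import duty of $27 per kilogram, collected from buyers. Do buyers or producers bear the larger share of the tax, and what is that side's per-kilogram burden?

Producers bear the larger share: $15 per kilogram.

Inverting to Q(P) form: Qd = 468 − 5P; Qs = 4P + 99.
Before the tax: set 468 − 5P = 4P + 99 → P* = $41, Q* = 263.
With the tax collected from buyers, demand (in seller-price terms) shifts: Qd = 468 − 5(P + 27).
Solving gives Q = 203 with buyers paying $53 and producers receiving $26 (the $27 wedge).
Per-kilogram burden: buyers $12, producers $15.
Producers take the larger share because supply is less price-elastic here (demand slope 5 vs supply slope 4).
The less price-elastic side of the market bears the larger share of a per-unit tax.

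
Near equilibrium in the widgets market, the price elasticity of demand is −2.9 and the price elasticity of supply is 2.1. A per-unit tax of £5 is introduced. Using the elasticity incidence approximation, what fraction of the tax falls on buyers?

Incidence ratio: buyers' share ≈ εs / (εs + |εd|) = 2.1 / (2.1 + 2.9) = 0.42.
Supply is the less elastic side, so buyers bear the smaller share.

Buyers' share ≈ 0.42.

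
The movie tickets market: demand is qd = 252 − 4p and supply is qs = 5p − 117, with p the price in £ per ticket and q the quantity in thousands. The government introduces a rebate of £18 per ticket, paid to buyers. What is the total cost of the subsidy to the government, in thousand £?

Government outlay = £2304 thousand.

Before the subsidy: set 252 − 4p = 5p − 117 → p* = £41, q* = 88.
With a per-unit subsidy paid to buyers, each effectively pays p − 18, so demand becomes qd = 252 − 4(p − 18).
New equilibrium: buyers pay £31, suppliers receive £49, q = 128. (Wedge: pb − ps = −18.)
Outlay = t · Q = 18 · 128 = £2304.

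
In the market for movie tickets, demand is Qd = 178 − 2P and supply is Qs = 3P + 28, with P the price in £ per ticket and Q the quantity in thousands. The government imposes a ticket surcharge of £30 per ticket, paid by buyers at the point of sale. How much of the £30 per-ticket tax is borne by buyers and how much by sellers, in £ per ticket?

Without the tax, 178 − 2P = 3P + 28 gives 5P = 150, so P* = £30 and Q* = 118.
With the tax collected from buyers, demand (in seller-price terms) shifts: Qd = 178 − 2(P + 30).
New equilibrium: buyers pay £48, sellers receive £18, Q = 82. (Wedge: Pb − Ps = 30.)
Burden on buyers: £18; on sellers: £12. (They sum to £30.)
The less price-elastic side of the market bears the larger share of a per-unit tax.

Buyers bear £18 per ticket; sellers bear £12 per ticket.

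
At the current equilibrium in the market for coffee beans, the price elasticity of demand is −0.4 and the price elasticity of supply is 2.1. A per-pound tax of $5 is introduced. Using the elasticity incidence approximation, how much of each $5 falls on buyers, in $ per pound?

Buyers bear ≈ $4.2 per pound.

Incidence ratio: buyers' share ≈ εs / (εs + |εd|) = 2.1 / (2.1 + 0.4) = 0.84.
So buyers bear ≈ 0.84 × $5 = $4.2; sellers bear $0.8.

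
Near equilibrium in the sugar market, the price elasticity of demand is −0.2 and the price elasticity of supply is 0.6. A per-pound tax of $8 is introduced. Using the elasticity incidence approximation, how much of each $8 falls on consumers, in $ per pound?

Incidence ratio: consumers' share ≈ εs / (εs + |εd|) = 0.6 / (0.6 + 0.2) = 0.75.
So consumers bear ≈ 0.75 × $8 = $6; suppliers bear $2.

Consumers bear ≈ $6 per pound.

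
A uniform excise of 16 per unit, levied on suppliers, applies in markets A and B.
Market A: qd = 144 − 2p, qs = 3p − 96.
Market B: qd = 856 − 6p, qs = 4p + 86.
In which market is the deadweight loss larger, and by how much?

Market A: pre-tax p* = 48, q* = 48; post-tax q = 28.8; deadweight loss = 153.6.
Market B: pre-tax p* = 77, q* = 394; post-tax q = 355.6; deadweight loss = 307.2.
Difference: 153.6 vs 307.2 → market B is larger by 153.6.

Market B, by 153.6.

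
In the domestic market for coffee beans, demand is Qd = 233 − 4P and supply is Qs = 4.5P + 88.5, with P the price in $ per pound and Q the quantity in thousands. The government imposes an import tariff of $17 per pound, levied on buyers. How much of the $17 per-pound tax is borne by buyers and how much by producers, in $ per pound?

Without the tax, 233 − 4P = 4.5P + 88.5 gives 8.5P = 144.5, so P* = $17 and Q* = 165.
With the tax collected from buyers, demand (in seller-price terms) shifts: Qd = 233 − 4(P + 17).
Solving gives Q = 129 with buyers paying $26 and producers receiving $9 (the $17 wedge).
Burden on buyers: $9; on producers: $8. (They sum to $17.)

Buyers bear $9 per pound; producers bear $8 per pound.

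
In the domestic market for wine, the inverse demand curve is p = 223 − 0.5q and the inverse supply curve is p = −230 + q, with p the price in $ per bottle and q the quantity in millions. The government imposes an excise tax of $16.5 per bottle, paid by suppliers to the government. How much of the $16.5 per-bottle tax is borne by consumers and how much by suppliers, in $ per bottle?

Consumers bear $5.5 per bottle; suppliers bear $11 per bottle.

Inverting to q(p) form: qd = 446 − 2p; qs = p + 230.
Without the tax, 446 − 2p = p + 230 gives 3p = 216, so p* = $72 and q* = 302.
With the tax collected from suppliers, supply shifts: qs = (p − 16.5) + 230.
New equilibrium: consumers pay $77.5, suppliers receive $61, q = 291. (Wedge: pb − ps = 16.5.)
Burden on consumers: $5.5; on suppliers: $11. (They sum to $16.5.)
The less price-elastic side of the market bears the larger share of a per-unit tax.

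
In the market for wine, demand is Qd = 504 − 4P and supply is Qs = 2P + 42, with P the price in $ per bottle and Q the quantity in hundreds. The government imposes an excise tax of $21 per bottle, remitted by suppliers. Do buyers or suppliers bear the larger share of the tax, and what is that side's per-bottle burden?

Suppliers bear the larger share: $14 per bottle.

Without the tax, 504 − 4P = 2P + 42 gives 6P = 462, so P* = $77 and Q* = 196.
With the tax collected from suppliers, supply shifts: Qs = 2(P − 21) + 42.
Solving gives Q = 168 with buyers paying $84 and suppliers receiving $63 (the $21 wedge).
Per-bottle burden: buyers $7, suppliers $14.
Suppliers take the larger share because supply is less price-elastic here (demand slope 4 vs supply slope 2).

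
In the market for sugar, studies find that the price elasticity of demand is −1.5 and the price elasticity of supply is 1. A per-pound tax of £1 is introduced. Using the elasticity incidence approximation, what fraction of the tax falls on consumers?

Incidence ratio: consumers' share ≈ εs / (εs + |εd|) = 1 / (1 + 1.5) = 0.4.
Supply is the less elastic side, so consumers bear the smaller share.

Consumers' share ≈ 0.4.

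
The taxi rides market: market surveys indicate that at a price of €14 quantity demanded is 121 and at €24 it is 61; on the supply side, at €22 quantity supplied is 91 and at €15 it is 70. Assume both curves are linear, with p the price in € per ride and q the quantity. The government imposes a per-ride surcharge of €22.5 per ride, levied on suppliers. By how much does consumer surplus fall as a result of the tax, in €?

Demand slope: (61 − 121)/(24 − 14) = -6, so qd = 205 − 6p.
Supply slope: (70 − 91)/(15 − 22) = 3, so qs = 3p + 25.
Without the tax, 205 − 6p = 3p + 25 gives 9p = 180, so p* = €20 and q* = 85.
With the tax collected from suppliers, supply shifts: qs = 3(p − 22.5) + 25.
New equilibrium: buyers pay €27.5, suppliers receive €5, q = 40. (Wedge: pb − ps = 22.5.)
ΔCS is the trapezoid between Q = 40 and Q = 85 of height €7.5: ½ · (85 + 40) · 7.5 = €468.75.

Consumer surplus falls by €468.75.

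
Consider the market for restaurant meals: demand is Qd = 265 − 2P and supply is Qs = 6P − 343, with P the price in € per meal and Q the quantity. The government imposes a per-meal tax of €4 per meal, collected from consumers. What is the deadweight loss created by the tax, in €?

Before the tax: set 265 − 2P = 6P − 343 → P* = €76, Q* = 113.
With the tax collected from consumers, demand (in seller-price terms) shifts: Qd = 265 − 2(P + 4).
Solving gives Q = 107 with consumers paying €79 and sellers receiving €75 (the €4 wedge).
Quantity falls by |ΔQ| = |113 − 107| = 6.
DWL = ½ · t · |ΔQ| = ½ · 4 · 6 = €12.

Deadweight loss = €12.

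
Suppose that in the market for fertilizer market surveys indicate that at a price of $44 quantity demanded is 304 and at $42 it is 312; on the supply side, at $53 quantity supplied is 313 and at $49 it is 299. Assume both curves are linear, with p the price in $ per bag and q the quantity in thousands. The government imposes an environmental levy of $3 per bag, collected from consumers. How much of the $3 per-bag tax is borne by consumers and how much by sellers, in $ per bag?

Consumers bear $1.4 per bag; sellers bear $1.6 per bag.

Demand slope: (312 − 304)/(42 − 44) = -4, so qd = 480 − 4p.
Supply slope: (299 − 313)/(49 − 53) = 3.5, so qs = 3.5p + 127.5.
Before the tax: set 480 − 4p = 3.5p + 127.5 → p* = $47, q* = 292.
With the tax collected from consumers, demand (in seller-price terms) shifts: qd = 480 − 4(p + 3).
New equilibrium: consumers pay $48.4, sellers receive $45.4, q = 286.4. (Wedge: pb − ps = 3.)
Burden on consumers: $1.4; on sellers: $1.6. (They sum to $3.)
The less price-elastic side of the market bears the larger share of a per-unit tax.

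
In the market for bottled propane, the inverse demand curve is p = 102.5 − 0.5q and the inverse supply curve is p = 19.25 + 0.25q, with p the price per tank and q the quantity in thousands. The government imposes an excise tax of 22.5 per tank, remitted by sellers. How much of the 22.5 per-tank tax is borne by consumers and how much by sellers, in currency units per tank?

Consumers bear 15 per tank; sellers bear 7.5 per tank.

Inverting to q(p) form: qd = 205 − 2p; qs = 4p − 77.
Without the tax, 205 − 2p = 4p − 77 gives 6p = 282, so p* = 47 and q* = 111.
With the tax collected from sellers, supply shifts: qs = 4(p − 22.5) − 77.
New equilibrium: consumers pay 62, sellers receive 39.5, q = 81. (Wedge: pb − ps = 22.5.)
Burden on consumers: 15; on sellers: 7.5. (They sum to 22.5.)
The less price-elastic side of the market bears the larger share of a per-unit tax.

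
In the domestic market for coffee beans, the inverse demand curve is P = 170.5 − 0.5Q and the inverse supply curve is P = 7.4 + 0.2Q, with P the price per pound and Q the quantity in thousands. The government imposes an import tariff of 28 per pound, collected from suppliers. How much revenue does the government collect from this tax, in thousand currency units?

Rewrite in direct form: Qd = 341 − 2P and Qs = 5P − 37.
Without the tax, 341 − 2P = 5P − 37 gives 7P = 378, so P* = 54 and Q* = 233.
With the tax collected from suppliers, supply shifts: Qs = 5(P − 28) − 37.
New equilibrium: buyers pay 74, suppliers receive 46, Q = 193. (Wedge: Pb − Ps = 28.)
Revenue = t · Q = 28 · 193 = 5404.

Tax revenue = 5404 thousand.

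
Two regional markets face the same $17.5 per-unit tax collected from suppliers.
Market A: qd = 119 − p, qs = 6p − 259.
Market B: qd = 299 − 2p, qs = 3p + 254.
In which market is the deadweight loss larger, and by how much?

Market B, by $52.5.

Market A: pre-tax p* = $54, q* = 65; post-tax q = 50; deadweight loss = $131.25.
Market B: pre-tax p* = $9, q* = 281; post-tax q = 260; deadweight loss = $183.75.
Difference: $131.25 vs $183.75 → market B is larger by $52.5.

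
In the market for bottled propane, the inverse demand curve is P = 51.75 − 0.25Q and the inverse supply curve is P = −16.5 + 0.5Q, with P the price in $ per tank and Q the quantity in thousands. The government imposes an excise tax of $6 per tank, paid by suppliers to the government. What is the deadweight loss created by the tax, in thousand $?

Deadweight loss = $24 thousand.

Rewrite in direct form: Qd = 207 − 4P and Qs = 2P + 33.
Without the tax, 207 − 4P = 2P + 33 gives 6P = 174, so P* = $29 and Q* = 91.
With the tax collected from suppliers, supply shifts: Qs = 2(P − 6) + 33.
New equilibrium: consumers pay $31, suppliers receive $25, Q = 83. (Wedge: Pb − Ps = 6.)
Quantity falls by |ΔQ| = |91 − 83| = 8.
DWL = ½ · t · |ΔQ| = ½ · 6 · 8 = $24.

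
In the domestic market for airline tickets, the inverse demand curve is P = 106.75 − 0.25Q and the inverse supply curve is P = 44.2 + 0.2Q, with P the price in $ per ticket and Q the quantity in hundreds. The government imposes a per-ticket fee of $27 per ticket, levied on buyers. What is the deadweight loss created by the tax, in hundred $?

Inverting to Q(P) form: Qd = 427 − 4P; Qs = 5P − 221.
Before the tax: set 427 − 4P = 5P − 221 → P* = $72, Q* = 139.
With the tax collected from buyers, demand (in seller-price terms) shifts: Qd = 427 − 4(P + 27).
New equilibrium: buyers pay $87, suppliers receive $60, Q = 79. (Wedge: Pb − Ps = 27.)
Quantity falls by |ΔQ| = |139 − 79| = 60.
DWL = ½ · t · |ΔQ| = ½ · 27 · 60 = $810.

Deadweight loss = $810 hundred.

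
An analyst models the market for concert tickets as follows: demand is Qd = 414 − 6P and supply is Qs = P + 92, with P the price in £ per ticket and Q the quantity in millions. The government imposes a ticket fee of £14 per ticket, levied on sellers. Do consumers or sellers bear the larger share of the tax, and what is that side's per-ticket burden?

Before the tax: set 414 − 6P = P + 92 → P* = £46, Q* = 138.
With the tax collected from sellers, supply shifts: Qs = (P − 14) + 92.
New equilibrium: consumers pay £48, sellers receive £34, Q = 126. (Wedge: Pb − Ps = 14.)
Per-ticket burden: consumers £2, sellers £12.
Sellers take the larger share because supply is less price-elastic here (demand slope 6 vs supply slope 1).
The less price-elastic side of the market bears the larger share of a per-unit tax.

Sellers bear the larger share: £12 per ticket.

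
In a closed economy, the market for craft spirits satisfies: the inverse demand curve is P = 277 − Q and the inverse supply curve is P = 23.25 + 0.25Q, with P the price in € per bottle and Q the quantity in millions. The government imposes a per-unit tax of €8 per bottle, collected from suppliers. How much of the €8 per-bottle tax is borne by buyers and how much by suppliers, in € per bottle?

Rewrite in direct form: Qd = 277 − P and Qs = 4P − 93.
Before the tax: set 277 − P = 4P − 93 → P* = €74, Q* = 203.
With the tax collected from suppliers, supply shifts: Qs = 4(P − 8) − 93.
New equilibrium: buyers pay €80.4, suppliers receive €72.4, Q = 196.6. (Wedge: Pb − Ps = 8.)
Burden on buyers: €6.4; on suppliers: €1.6. (They sum to €8.)
The less price-elastic side of the market bears the larger share of a per-unit tax.

Buyers bear €6.4 per bottle; suppliers bear €1.6 per bottle.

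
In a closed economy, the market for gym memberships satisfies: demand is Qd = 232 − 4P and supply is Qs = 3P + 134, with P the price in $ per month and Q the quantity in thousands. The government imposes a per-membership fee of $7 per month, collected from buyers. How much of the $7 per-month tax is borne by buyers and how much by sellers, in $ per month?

Without the tax, 232 − 4P = 3P + 134 gives 7P = 98, so P* = $14 and Q* = 176.
With the tax collected from buyers, demand (in seller-price terms) shifts: Qd = 232 − 4(P + 7).
Solving gives Q = 164 with buyers paying $17 and sellers receiving $10 (the $7 wedge).
Burden on buyers: $3; on sellers: $4. (They sum to $7.)

Buyers bear $3 per month; sellers bear $4 per month.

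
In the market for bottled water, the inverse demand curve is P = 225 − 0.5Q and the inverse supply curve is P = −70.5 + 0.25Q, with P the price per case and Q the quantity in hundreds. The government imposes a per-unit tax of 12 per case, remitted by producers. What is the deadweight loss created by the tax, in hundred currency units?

Deadweight loss = 96 hundred.

Rewrite in direct form: Qd = 450 − 2P and Qs = 4P + 282.
Without the tax, 450 − 2P = 4P + 282 gives 6P = 168, so P* = 28 and Q* = 394.
With the tax collected from producers, supply shifts: Qs = 4(P − 12) + 282.
Solving gives Q = 378 with buyers paying 36 and producers receiving 24 (the 12 wedge).
Quantity falls by |ΔQ| = |394 − 378| = 16.
DWL = ½ · t · |ΔQ| = ½ · 12 · 16 = 96.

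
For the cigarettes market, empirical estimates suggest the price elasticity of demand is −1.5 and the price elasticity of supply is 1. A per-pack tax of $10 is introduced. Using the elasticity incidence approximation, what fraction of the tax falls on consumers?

Incidence ratio: consumers' share ≈ εs / (εs + |εd|) = 1 / (1 + 1.5) = 0.4.
Supply is the less elastic side, so consumers bear the smaller share.

Consumers' share ≈ 0.4.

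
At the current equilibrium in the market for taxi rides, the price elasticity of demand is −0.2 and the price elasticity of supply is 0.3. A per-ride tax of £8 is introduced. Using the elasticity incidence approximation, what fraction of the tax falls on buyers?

Buyers' share ≈ 0.6.

Incidence ratio: buyers' share ≈ εs / (εs + |εd|) = 0.3 / (0.3 + 0.2) = 0.6.
Supply is the more elastic side, so buyers bear the larger share.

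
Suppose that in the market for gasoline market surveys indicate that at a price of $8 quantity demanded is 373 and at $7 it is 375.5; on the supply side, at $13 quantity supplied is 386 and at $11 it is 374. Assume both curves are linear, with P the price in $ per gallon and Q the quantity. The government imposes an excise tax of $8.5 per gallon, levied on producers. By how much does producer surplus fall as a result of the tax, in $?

Demand slope: (375.5 − 373)/(7 − 8) = -2.5, so Qd = 393 − 2.5P.
Supply slope: (374 − 386)/(11 − 13) = 6, so Qs = 6P + 308.
Before the tax: set 393 − 2.5P = 6P + 308 → P* = $10, Q* = 368.
With the tax collected from producers, supply shifts: Qs = 6(P − 8.5) + 308.
New equilibrium: buyers pay $16, producers receive $7.5, Q = 353. (Wedge: Pb − Ps = 8.5.)
ΔPS is the trapezoid between Q = 353 and Q = 368 of height $2.5: ½ · (368 + 353) · 2.5 = $901.25.

Producer surplus falls by $901.25.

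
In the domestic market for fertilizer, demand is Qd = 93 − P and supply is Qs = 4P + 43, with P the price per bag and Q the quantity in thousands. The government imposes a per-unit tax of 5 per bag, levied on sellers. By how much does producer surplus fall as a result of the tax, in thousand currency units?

Before the tax: set 93 − P = 4P + 43 → P* = 10, Q* = 83.
With the tax collected from sellers, supply shifts: Qs = 4(P − 5) + 43.
New equilibrium: consumers pay 14, sellers receive 9, Q = 79. (Wedge: Pb − Ps = 5.)
ΔPS is the trapezoid between Q = 79 and Q = 83 of height 1: ½ · (83 + 79) · 1 = 81.

Producer surplus falls by 81 thousand.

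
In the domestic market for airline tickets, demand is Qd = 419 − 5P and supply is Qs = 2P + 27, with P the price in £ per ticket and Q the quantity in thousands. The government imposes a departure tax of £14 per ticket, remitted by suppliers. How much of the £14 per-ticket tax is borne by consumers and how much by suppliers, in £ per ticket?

Before the tax: set 419 − 5P = 2P + 27 → P* = £56, Q* = 139.
With the tax collected from suppliers, supply shifts: Qs = 2(P − 14) + 27.
Solving gives Q = 119 with consumers paying £60 and suppliers receiving £46 (the £14 wedge).
Burden on consumers: £4; on suppliers: £10. (They sum to £14.)
The less price-elastic side of the market bears the larger share of a per-unit tax.

Consumers bear £4 per ticket; suppliers bear £10 per ticket.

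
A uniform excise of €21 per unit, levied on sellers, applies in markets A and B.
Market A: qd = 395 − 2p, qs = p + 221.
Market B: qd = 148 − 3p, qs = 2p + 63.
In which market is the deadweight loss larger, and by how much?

Market A: pre-tax p* = €58, q* = 279; post-tax q = 265; deadweight loss = €147.
Market B: pre-tax p* = €17, q* = 97; post-tax q = 71.8; deadweight loss = €264.6.
Difference: €147 vs €264.6 → market B is larger by €117.6.

Market B, by €117.6.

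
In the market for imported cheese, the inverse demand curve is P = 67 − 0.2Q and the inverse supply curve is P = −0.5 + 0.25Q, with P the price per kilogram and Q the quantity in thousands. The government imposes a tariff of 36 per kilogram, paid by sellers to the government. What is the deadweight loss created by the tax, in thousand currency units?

Inverting to Q(P) form: Qd = 335 − 5P; Qs = 4P + 2.
Without the tax, 335 − 5P = 4P + 2 gives 9P = 333, so P* = 37 and Q* = 150.
With the tax collected from sellers, supply shifts: Qs = 4(P − 36) + 2.
Solving gives Q = 70 with buyers paying 53 and sellers receiving 17 (the 36 wedge).
Quantity falls by |ΔQ| = |150 − 70| = 80.
DWL = ½ · t · |ΔQ| = ½ · 36 · 80 = 1440.

Deadweight loss = 1440 thousand.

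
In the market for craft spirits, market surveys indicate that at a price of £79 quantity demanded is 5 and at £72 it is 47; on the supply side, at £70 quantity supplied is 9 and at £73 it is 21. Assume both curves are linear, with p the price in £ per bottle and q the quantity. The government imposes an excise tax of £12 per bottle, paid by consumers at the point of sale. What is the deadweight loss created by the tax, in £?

Deadweight loss = £172.8.

Demand slope: (47 − 5)/(72 − 79) = -6, so qd = 479 − 6p.
Supply slope: (21 − 9)/(73 − 70) = 4, so qs = 4p − 271.
Without the tax, 479 − 6p = 4p − 271 gives 10p = 750, so p* = £75 and q* = 29.
With the tax collected from consumers, demand (in seller-price terms) shifts: qd = 479 − 6(p + 12).
Solving gives q = 0.2 with consumers paying £79.8 and producers receiving £67.8 (the £12 wedge).
Quantity falls by |ΔQ| = |29 − 0.2| = 28.8.
DWL = ½ · t · |ΔQ| = ½ · 12 · 28.8 = £172.8.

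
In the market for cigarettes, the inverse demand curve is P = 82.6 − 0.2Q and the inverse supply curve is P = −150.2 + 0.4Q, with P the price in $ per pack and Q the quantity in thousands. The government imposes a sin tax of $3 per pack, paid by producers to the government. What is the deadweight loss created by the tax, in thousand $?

Deadweight loss = $7.5 thousand.

Rewrite in direct form: Qd = 413 − 5P and Qs = 2.5P + 375.5.
Before the tax: set 413 − 5P = 2.5P + 375.5 → P* = $5, Q* = 388.
With the tax collected from producers, supply shifts: Qs = 2.5(P − 3) + 375.5.
Solving gives Q = 383 with consumers paying $6 and producers receiving $3 (the $3 wedge).
Quantity falls by |ΔQ| = |388 − 383| = 5.
DWL = ½ · t · |ΔQ| = ½ · 3 · 5 = $7.5.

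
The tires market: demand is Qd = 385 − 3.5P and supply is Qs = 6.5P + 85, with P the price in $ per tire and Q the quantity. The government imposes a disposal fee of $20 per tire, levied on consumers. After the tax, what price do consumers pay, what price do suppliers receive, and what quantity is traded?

Consumers pay $43; suppliers receive $23; quantity = 234.5.

Without the tax, 385 − 3.5P = 6.5P + 85 gives 10P = 300, so P* = $30 and Q* = 280.
With the tax collected from consumers, demand (in seller-price terms) shifts: Qd = 385 − 3.5(P + 20).
Solving gives Q = 234.5 with consumers paying $43 and suppliers receiving $23 (the $20 wedge).
The less price-elastic side of the market bears the larger share of a per-unit tax.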